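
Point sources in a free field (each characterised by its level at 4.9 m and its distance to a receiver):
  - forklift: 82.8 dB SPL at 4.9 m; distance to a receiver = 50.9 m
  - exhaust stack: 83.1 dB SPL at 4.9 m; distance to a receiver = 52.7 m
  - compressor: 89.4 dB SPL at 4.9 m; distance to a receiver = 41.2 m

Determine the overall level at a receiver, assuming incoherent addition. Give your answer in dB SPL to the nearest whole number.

Apply inverse-square spreading to bring every level to the receiver, then sum 10^(L/10).
forklift: 82.8 − 20·log₁₀(50.9/4.9) = 82.8 − 20.33 = 62.47 dB SPL.
exhaust stack: 83.1 − 20·log₁₀(52.7/4.9) = 83.1 − 20.63 = 62.47 dB SPL.
compressor: 89.4 − 20·log₁₀(41.2/4.9) = 89.4 − 18.49 = 70.91 dB SPL.
Σ 10^(L/10) = 1.585e+07 → L_total = 10·log₁₀(1.585e+07) = 72.00 dB SPL.

72 dB SPL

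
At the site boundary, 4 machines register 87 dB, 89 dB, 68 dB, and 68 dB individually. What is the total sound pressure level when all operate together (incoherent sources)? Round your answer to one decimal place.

Incoherent sources combine by intensity addition: L_total = 10·log₁₀(Σ 10^(L_i/10)).
Σ 10^(L/10) = 10^(87/10) + 10^(89/10) + 10^(68/10) + 10^(68/10) = 1.308e+09.
L_total = 10·log₁₀(1.308e+09) = 91.17 dB.

91.2 dB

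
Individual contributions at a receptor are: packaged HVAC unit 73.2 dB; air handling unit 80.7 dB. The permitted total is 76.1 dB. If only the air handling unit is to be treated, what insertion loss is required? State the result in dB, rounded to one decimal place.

7.7 dB

Everything except the air handling unit sums to 10^(73.2/10) = 2.089e+07 in linear terms, 73.20 dB.
To meet 76.1 dB overall, the treated air handling unit may contribute at most 10^(76.1/10) − 2.089e+07 = 1.985e+07, i.e. 72.98 dB.
Required insertion loss = 80.7 − 72.98 = 7.72 dB.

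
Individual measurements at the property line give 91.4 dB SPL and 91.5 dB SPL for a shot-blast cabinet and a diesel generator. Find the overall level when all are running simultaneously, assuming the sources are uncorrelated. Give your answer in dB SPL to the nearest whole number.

94 dB SPL

For uncorrelated sources the intensities add, so convert each level to linear form, sum, and take 10·log₁₀ of the total.
Σ 10^(L/10) = 10^(91.4/10) + 10^(91.5/10) = 2.793e+09.
L_total = 10·log₁₀(2.793e+09) = 94.46 dB SPL.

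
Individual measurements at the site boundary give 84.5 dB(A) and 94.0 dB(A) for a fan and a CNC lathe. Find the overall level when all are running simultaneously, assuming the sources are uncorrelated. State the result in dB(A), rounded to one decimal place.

94.5 dB(A)

Incoherent sources combine by intensity addition: L_total = 10·log₁₀(Σ 10^(L_i/10)).
Σ 10^(L/10) = 10^(84.5/10) + 10^(94.0/10) = 2.794e+09.
L_total = 10·log₁₀(2.794e+09) = 94.46 dB(A).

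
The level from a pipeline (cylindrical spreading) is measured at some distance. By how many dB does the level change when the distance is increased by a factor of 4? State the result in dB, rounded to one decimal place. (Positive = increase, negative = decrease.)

Line-source spreading: ΔL = −10·log₁₀(r₂/r₁).
ΔL = −10·log₁₀(4) = -6.02 dB.

-6.0 dB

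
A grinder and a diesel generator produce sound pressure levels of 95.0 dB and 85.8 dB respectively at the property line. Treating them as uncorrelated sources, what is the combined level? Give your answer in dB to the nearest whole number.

95 dB

For uncorrelated sources the intensities add, so convert each level to linear form, sum, and take 10·log₁₀ of the total.
Σ 10^(L/10) = 10^(95.0/10) + 10^(85.8/10) = 3.542e+09.
L_total = 10·log₁₀(3.542e+09) = 95.49 dB.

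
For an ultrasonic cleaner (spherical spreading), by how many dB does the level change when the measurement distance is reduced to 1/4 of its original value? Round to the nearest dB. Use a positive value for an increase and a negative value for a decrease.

+12 dB

A point source loses 6 dB per doubling of distance; generally ΔL = −20·log₁₀(r₂/r₁).
ΔL = −20·log₁₀(0.25) = +12.04 dB.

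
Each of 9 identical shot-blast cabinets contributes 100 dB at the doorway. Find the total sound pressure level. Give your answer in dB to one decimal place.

N identical incoherent sources raise the level by 10·log₁₀ N.
L_total = 100 + 10·log₁₀(9) = 100 + 9.542 = 109.54 dB.

109.5 dB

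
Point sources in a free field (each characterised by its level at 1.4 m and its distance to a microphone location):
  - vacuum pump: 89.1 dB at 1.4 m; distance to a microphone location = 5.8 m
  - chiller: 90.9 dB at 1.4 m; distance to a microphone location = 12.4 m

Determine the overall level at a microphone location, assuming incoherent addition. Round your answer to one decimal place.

First find each source's level at the receiver (point-source: −20·log₁₀(r/r_ref)), then combine on an intensity basis.
vacuum pump: 89.1 − 20·log₁₀(5.8/1.4) = 89.1 − 12.35 = 76.75 dB.
chiller: 90.9 − 20·log₁₀(12.4/1.4) = 90.9 − 18.95 = 71.95 dB.
Σ 10^(L/10) = 6.304e+07 → L_total = 10·log₁₀(6.304e+07) = 78.00 dB.

78.0 dB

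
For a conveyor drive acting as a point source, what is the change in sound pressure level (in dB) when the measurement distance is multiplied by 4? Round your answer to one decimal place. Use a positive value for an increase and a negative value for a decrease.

With spherical spreading the level changes by −20·log₁₀(r₂/r₁).
ΔL = −20·log₁₀(4) = -12.04 dB.

-12.0 dB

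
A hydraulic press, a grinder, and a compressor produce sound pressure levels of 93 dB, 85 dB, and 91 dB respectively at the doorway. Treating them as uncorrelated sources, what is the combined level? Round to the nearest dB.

96 dB

For uncorrelated sources the intensities add, so convert each level to linear form, sum, and take 10·log₁₀ of the total.
Σ 10^(L/10) = 10^(93/10) + 10^(85/10) + 10^(91/10) = 3.570e+09.
L_total = 10·log₁₀(3.570e+09) = 95.53 dB.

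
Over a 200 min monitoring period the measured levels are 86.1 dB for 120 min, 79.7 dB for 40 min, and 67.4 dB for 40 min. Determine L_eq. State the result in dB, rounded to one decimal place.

The energy average is taken in the linear domain: L_eq = 10·log₁₀[(Σ tᵢ·10^(Lᵢ/10))/T], T = 200 min.
Σ tᵢ·10^(Lᵢ/10) = 120·10^(86.1/10) + 40·10^(79.7/10) + 40·10^(67.4/10) = 5.284e+10.
L_eq = 10·log₁₀(5.284e+10/200) = 84.22 dB.

84.2 dB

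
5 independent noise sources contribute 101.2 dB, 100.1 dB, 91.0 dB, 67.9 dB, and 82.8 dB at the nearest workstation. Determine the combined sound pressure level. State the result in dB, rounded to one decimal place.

Incoherent sources combine by intensity addition: L_total = 10·log₁₀(Σ 10^(L_i/10)).
Σ 10^(L/10) = 10^(101.2/10) + 10^(100.1/10) + 10^(91.0/10) + 10^(67.9/10) + 10^(82.8/10) = 2.487e+10.
L_total = 10·log₁₀(2.487e+10) = 103.96 dB.

104.0 dB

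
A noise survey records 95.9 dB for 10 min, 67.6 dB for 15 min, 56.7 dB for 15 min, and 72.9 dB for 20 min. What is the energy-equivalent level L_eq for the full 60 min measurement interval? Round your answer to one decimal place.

88.2 dB

The energy average is taken in the linear domain: L_eq = 10·log₁₀[(Σ tᵢ·10^(Lᵢ/10))/T], T = 60 min.
Σ tᵢ·10^(Lᵢ/10) = 10·10^(95.9/10) + 15·10^(67.6/10) + 15·10^(56.7/10) + 20·10^(72.9/10) = 3.939e+10.
L_eq = 10·log₁₀(3.939e+10/60) = 88.17 dB.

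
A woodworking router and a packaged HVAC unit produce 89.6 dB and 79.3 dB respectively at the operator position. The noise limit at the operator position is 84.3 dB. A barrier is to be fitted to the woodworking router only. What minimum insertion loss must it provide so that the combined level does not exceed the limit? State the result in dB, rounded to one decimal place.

7.0 dB

Everything except the woodworking router sums to 10^(79.3/10) = 8.511e+07 in linear terms, 79.30 dB.
The limit corresponds to 10^(84.3/10) = 2.692e+08; subtracting the fixed part leaves 1.840e+08 for the woodworking router, i.e. 82.65 dB.
Required insertion loss = 89.6 − 82.65 = 6.95 dB.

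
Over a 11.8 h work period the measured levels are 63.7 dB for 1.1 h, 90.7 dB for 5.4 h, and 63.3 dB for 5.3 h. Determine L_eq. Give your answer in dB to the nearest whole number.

Weight each interval's intensity by its duration and average over T = 11.8 h:
Σ tᵢ·10^(Lᵢ/10) = 1.1·10^(63.7/10) + 5.4·10^(90.7/10) + 5.3·10^(63.3/10) = 6.358e+09.
L_eq = 10·log₁₀(6.358e+09/11.8) = 87.31 dB.

87 dB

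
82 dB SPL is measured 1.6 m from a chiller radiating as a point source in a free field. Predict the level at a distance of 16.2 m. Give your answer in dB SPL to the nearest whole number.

Spherical spreading from a point source gives a 20·log₁₀(r₂/r₁) drop.
L₂ = 82 − 20·log₁₀(16.2/1.6) = 82 − 20.108 = 61.89 dB SPL.

62 dB SPL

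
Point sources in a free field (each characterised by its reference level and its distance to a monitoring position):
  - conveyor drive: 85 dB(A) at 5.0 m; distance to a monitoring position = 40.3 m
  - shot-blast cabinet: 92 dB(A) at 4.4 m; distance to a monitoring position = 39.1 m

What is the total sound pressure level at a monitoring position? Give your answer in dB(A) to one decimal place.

Apply inverse-square spreading to bring every level to the receiver, then sum 10^(L/10).
conveyor drive: 85 − 20·log₁₀(40.3/5.0) = 85 − 18.13 = 66.87 dB(A).
shot-blast cabinet: 92 − 20·log₁₀(39.1/4.4) = 92 − 18.97 = 73.03 dB(A).
Σ 10^(L/10) = 2.494e+07 → L_total = 10·log₁₀(2.494e+07) = 73.97 dB(A).

74.0 dB(A)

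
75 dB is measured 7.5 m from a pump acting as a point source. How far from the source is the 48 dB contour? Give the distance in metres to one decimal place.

167.9 m

The 27.0 dB drop corresponds to a distance ratio of 10^(27.0/20) for a point source.
r₂ = 7.5·10^((75−48)/20) = 7.5·10^(27.0/20) = 167.90 m.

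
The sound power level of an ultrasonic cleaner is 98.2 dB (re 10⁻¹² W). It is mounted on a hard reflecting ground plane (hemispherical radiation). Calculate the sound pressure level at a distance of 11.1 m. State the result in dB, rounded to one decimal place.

Free-field hemispherical radiation: L_p = L_w − 10·log₁₀(2π·r²), r = 11.1 m.
2π·r² = 774.2 m², 10·log₁₀ of that is 28.888 dB.
L_p = 98.2 − 28.888 = 69.31 dB.

69.3 dB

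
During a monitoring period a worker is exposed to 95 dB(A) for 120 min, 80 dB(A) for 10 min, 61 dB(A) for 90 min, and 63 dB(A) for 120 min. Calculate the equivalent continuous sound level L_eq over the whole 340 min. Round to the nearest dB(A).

90 dB(A)

The energy average is taken in the linear domain: L_eq = 10·log₁₀[(Σ tᵢ·10^(Lᵢ/10))/T], T = 340 min.
Σ tᵢ·10^(Lᵢ/10) = 120·10^(95/10) + 10·10^(80/10) + 90·10^(61/10) + 120·10^(63/10) = 3.808e+11.
L_eq = 10·log₁₀(3.808e+11/340) = 90.49 dB(A).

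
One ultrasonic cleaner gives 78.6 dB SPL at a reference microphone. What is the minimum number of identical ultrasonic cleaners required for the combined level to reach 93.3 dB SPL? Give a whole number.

N identical sources give L₁ + 10·log₁₀ N, so require 10·log₁₀ N ≥ 93.3 − 78.6 = 14.7 dB.
N ≥ 10^(14.7/10) = 29.512, so N = 30.

30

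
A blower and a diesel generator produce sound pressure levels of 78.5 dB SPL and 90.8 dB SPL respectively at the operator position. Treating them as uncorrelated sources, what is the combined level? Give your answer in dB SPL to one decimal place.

91.0 dB SPL

Incoherent sources combine by intensity addition: L_total = 10·log₁₀(Σ 10^(L_i/10)).
Σ 10^(L/10) = 10^(78.5/10) + 10^(90.8/10) = 1.273e+09.
L_total = 10·log₁₀(1.273e+09) = 91.05 dB SPL.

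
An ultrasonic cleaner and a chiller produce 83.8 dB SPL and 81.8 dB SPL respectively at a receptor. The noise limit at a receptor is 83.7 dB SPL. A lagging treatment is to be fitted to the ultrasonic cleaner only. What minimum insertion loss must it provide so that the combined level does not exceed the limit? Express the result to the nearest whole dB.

Fixed contribution from the other source: Σ 10^(L/10) = 10^(81.8/10) = 1.514e+08 (81.80 dB SPL).
To meet 83.7 dB SPL overall, the treated ultrasonic cleaner may contribute at most 10^(83.7/10) − 1.514e+08 = 8.307e+07, i.e. 79.19 dB SPL.
Required insertion loss = 83.8 − 79.19 = 4.61 dB.

5 dB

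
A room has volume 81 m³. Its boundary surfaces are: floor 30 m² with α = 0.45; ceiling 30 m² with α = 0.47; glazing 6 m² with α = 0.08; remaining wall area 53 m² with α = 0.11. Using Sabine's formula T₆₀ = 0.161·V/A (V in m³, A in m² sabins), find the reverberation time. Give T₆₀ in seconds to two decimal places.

Summing Sᵢαᵢ: 30·0.45 + 30·0.47 + 6·0.08 + 53·0.11 = 33.91 m².
T₆₀ = 0.161·V/A = 0.161·81/33.91 = 0.385 s.

0.38 s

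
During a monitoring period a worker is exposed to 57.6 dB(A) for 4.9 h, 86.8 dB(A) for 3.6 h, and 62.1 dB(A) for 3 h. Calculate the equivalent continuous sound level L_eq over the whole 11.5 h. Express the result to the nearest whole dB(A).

82 dB(A)

L_eq = 10·log₁₀[(1/T)·Σ tᵢ·10^(Lᵢ/10)] with T = 11.5 h.
Σ tᵢ·10^(Lᵢ/10) = 4.9·10^(57.6/10) + 3.6·10^(86.8/10) + 3·10^(62.1/10) = 1.731e+09.
L_eq = 10·log₁₀(1.731e+09/11.5) = 81.78 dB(A).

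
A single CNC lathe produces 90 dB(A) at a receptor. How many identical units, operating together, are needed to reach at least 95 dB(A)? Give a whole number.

4

Need L₁ + 10·log₁₀ N ≥ 95, i.e. log₁₀ N ≥ 0.50.
N ≥ 10^(5.0/10) = 3.162, so N = 4.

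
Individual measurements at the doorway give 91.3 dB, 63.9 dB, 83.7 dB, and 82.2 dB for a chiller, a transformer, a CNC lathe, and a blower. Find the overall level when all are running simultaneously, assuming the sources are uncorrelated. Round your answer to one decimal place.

92.4 dB

Incoherent sources combine by intensity addition: L_total = 10·log₁₀(Σ 10^(L_i/10)).
Σ 10^(L/10) = 10^(91.3/10) + 10^(63.9/10) + 10^(83.7/10) + 10^(82.2/10) = 1.752e+09.
L_total = 10·log₁₀(1.752e+09) = 92.43 dB.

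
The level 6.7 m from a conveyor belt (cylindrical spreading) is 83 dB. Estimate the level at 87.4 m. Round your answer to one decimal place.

71.8 dB

Line-source attenuation: ΔL = 10·log₁₀(r₂/r₁) = 10·log₁₀(87.4/6.7) = 11.154 dB.
L₂ = 83 − 10·log₁₀(87.4/6.7) = 83 − 11.154 = 71.85 dB.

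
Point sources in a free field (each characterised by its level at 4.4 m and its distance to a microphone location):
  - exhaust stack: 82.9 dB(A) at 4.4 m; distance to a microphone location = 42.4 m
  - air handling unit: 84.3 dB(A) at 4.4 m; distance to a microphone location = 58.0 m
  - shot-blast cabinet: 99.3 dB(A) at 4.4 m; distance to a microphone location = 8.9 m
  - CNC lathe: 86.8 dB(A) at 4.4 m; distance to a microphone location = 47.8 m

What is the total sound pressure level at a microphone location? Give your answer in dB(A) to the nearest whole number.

Apply inverse-square spreading to bring every level to the receiver, then sum 10^(L/10).
exhaust stack: 82.9 − 20·log₁₀(42.4/4.4) = 82.9 − 19.68 = 63.22 dB(A).
air handling unit: 84.3 − 20·log₁₀(58.0/4.4) = 84.3 − 22.40 = 61.90 dB(A).
shot-blast cabinet: 99.3 − 20·log₁₀(8.9/4.4) = 99.3 − 6.12 = 93.18 dB(A).
CNC lathe: 86.8 − 20·log₁₀(47.8/4.4) = 86.8 − 20.72 = 66.08 dB(A).
Σ 10^(L/10) = 2.088e+09 → L_total = 10·log₁₀(2.088e+09) = 93.20 dB(A).

93 dB(A)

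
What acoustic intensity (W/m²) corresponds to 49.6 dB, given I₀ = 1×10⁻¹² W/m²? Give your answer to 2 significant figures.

I/I₀ = 10^(49.6/10) = 9.12e+04, so I = 9.12e+04 × 10⁻¹² W/m².

9.1e-08 W/m²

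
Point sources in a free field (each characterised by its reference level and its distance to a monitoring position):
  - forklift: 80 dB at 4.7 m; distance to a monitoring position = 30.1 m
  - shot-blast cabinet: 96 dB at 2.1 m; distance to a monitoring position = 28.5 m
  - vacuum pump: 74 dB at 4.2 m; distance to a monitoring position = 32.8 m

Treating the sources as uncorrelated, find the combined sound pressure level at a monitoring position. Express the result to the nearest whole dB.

74 dB

Apply inverse-square spreading to bring every level to the receiver, then sum 10^(L/10).
forklift: 80 − 20·log₁₀(30.1/4.7) = 80 − 16.13 = 63.87 dB.
shot-blast cabinet: 96 − 20·log₁₀(28.5/2.1) = 96 − 22.65 = 73.35 dB.
vacuum pump: 74 − 20·log₁₀(32.8/4.2) = 74 − 17.85 = 56.15 dB.
Σ 10^(L/10) = 2.446e+07 → L_total = 10·log₁₀(2.446e+07) = 73.89 dB.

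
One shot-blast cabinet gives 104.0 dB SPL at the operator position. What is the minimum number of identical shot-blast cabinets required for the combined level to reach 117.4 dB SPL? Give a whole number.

Need L₁ + 10·log₁₀ N ≥ 117.4, i.e. log₁₀ N ≥ 1.34.
N ≥ 10^(13.4/10) = 21.878, so N = 22.

22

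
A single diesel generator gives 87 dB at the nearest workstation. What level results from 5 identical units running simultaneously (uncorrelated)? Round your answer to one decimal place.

L_total = L₁ + 10·log₁₀ N for N identical incoherent sources.
L_total = 87 + 10·log₁₀(5) = 87 + 6.990 = 93.99 dB.

94.0 dB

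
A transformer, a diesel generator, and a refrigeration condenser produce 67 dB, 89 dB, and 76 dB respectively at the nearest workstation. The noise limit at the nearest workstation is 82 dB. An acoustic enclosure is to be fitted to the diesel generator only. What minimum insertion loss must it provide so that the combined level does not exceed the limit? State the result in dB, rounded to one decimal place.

Fixed contribution from the other sources: Σ 10^(L/10) = 10^(67/10) + 10^(76/10) = 4.482e+07 (76.51 dB).
The limit corresponds to 10^(82/10) = 1.585e+08; subtracting the fixed part leaves 1.137e+08 for the diesel generator, i.e. 80.56 dB.
So the diesel generator must be reduced from 89 to 80.56 dB: IL = 8.44 dB.

8.4 dB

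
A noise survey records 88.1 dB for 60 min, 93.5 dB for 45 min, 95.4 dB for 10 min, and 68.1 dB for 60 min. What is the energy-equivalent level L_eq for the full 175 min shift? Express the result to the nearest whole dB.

Weight each interval's intensity by its duration and average over T = 175 min:
Σ tᵢ·10^(Lᵢ/10) = 60·10^(88.1/10) + 45·10^(93.5/10) + 10·10^(95.4/10) + 60·10^(68.1/10) = 1.745e+11.
L_eq = 10·log₁₀(1.745e+11/175) = 89.99 dB.

90 dB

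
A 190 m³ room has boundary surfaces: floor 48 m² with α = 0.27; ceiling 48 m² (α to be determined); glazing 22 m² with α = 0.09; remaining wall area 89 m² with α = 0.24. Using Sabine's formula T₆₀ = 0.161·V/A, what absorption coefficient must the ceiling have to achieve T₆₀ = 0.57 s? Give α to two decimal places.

From T₆₀ = 0.161·V/A, the target T₆₀ = 0.57 s needs A = 0.161·190/0.57 = 53.67 m².
Absorption from the other surfaces = 48·0.27 + 22·0.09 + 89·0.24 = 36.30 m², so the ceiling must supply 17.37 m² over 48 m².
α = 17.37/48 = 0.362.

0.36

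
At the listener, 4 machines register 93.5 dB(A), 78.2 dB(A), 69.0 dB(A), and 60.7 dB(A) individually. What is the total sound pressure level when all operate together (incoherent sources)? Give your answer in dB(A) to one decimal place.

93.6 dB(A)

For uncorrelated sources the intensities add, so convert each level to linear form, sum, and take 10·log₁₀ of the total.
Σ 10^(L/10) = 10^(93.5/10) + 10^(78.2/10) + 10^(69.0/10) + 10^(60.7/10) = 2.314e+09.
L_total = 10·log₁₀(2.314e+09) = 93.64 dB(A).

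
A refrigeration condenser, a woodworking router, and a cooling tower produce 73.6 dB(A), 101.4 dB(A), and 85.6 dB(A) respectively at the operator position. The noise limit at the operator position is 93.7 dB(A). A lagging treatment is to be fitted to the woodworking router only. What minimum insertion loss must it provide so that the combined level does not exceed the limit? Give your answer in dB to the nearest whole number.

The untreated sources together contribute 10^(73.6/10) + 10^(85.6/10) = 3.860e+08, i.e. 85.87 dB(A).
To meet 93.7 dB(A) overall, the treated woodworking router may contribute at most 10^(93.7/10) − 3.860e+08 = 1.958e+09, i.e. 92.92 dB(A).
So the woodworking router must be reduced from 101.4 to 92.92 dB(A): IL = 8.48 dB.

8 dB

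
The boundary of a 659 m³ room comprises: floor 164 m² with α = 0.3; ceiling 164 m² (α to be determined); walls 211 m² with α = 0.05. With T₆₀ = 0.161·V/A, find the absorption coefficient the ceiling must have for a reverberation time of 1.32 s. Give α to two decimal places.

A = 0.161·V/T₆₀ = 0.161·659/1.32 = 80.38 m² sabins.
Absorption from the other surfaces = 164·0.3 + 211·0.05 = 59.75 m², so the ceiling must supply 20.63 m² over 164 m².
α = 20.63/164 = 0.126.

0.13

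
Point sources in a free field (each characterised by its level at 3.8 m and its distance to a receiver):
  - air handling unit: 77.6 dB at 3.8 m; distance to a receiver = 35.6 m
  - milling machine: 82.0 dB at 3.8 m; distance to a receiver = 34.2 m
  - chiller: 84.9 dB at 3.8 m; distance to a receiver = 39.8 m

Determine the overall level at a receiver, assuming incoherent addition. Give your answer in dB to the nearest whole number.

67 dB

Propagate each source to the receiver with L = L_ref − 20·log₁₀(r/r_ref), then add intensities.
air handling unit: 77.6 − 20·log₁₀(35.6/3.8) = 77.6 − 19.43 = 58.17 dB.
milling machine: 82.0 − 20·log₁₀(34.2/3.8) = 82.0 − 19.08 = 62.92 dB.
chiller: 84.9 − 20·log₁₀(39.8/3.8) = 84.9 − 20.40 = 64.50 dB.
Σ 10^(L/10) = 5.429e+06 → L_total = 10·log₁₀(5.429e+06) = 67.35 dB.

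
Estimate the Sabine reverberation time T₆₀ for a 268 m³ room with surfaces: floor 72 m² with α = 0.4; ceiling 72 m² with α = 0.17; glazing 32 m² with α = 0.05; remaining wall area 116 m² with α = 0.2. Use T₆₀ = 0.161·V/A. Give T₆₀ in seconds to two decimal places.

0.66 s

Total absorption A = 72·0.4 + 72·0.17 + 32·0.05 + 116·0.2 = 65.84 m² sabins.
T₆₀ = 0.161 × 268 / 65.84 = 0.655 s.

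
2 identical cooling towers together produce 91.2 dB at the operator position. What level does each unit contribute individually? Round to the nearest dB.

For N identical incoherent sources L_total = L₁ + 10·log₁₀ N, so L₁ = 91.2 − 10·log₁₀(2) = 91.2 − 3.010.

88 dB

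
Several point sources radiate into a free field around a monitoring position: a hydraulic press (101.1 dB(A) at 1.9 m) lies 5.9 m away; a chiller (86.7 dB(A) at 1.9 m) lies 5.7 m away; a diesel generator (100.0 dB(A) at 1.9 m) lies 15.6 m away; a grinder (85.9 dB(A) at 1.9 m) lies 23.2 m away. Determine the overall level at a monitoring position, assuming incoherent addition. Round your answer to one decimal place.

Apply inverse-square spreading to bring every level to the receiver, then sum 10^(L/10).
hydraulic press: 101.1 − 20·log₁₀(5.9/1.9) = 101.1 − 9.84 = 91.26 dB(A).
chiller: 86.7 − 20·log₁₀(5.7/1.9) = 86.7 − 9.54 = 77.16 dB(A).
diesel generator: 100.0 − 20·log₁₀(15.6/1.9) = 100.0 − 18.29 = 81.71 dB(A).
grinder: 85.9 − 20·log₁₀(23.2/1.9) = 85.9 − 21.73 = 64.17 dB(A).
Σ 10^(L/10) = 1.539e+09 → L_total = 10·log₁₀(1.539e+09) = 91.87 dB(A).

91.9 dB(A)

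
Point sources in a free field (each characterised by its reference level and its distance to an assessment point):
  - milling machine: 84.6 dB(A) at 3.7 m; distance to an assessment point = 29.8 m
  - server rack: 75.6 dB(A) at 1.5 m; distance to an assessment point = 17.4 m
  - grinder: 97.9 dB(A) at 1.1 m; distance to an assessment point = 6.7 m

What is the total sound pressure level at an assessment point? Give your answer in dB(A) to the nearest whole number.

Apply inverse-square spreading to bring every level to the receiver, then sum 10^(L/10).
milling machine: 84.6 − 20·log₁₀(29.8/3.7) = 84.6 − 18.12 = 66.48 dB(A).
server rack: 75.6 − 20·log₁₀(17.4/1.5) = 75.6 − 21.29 = 54.31 dB(A).
grinder: 97.9 − 20·log₁₀(6.7/1.1) = 97.9 − 15.69 = 82.21 dB(A).
Σ 10^(L/10) = 1.709e+08 → L_total = 10·log₁₀(1.709e+08) = 82.33 dB(A).

82 dB(A)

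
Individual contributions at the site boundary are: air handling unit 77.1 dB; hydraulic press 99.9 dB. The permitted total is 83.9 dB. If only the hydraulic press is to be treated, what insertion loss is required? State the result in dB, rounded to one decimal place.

Everything except the hydraulic press sums to 10^(77.1/10) = 5.129e+07 in linear terms, 77.10 dB.
To meet 83.9 dB overall, the treated hydraulic press may contribute at most 10^(83.9/10) − 5.129e+07 = 1.942e+08, i.e. 82.88 dB.
So the hydraulic press must be reduced from 99.9 to 82.88 dB: IL = 17.02 dB.

17.0 dB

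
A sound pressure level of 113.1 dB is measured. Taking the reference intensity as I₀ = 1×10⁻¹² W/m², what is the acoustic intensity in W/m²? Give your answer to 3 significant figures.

I/I₀ = 10^(113.1/10) = 2.042e+11, so I = 2.042e+11 × 10⁻¹² W/m².

0.204 W/m²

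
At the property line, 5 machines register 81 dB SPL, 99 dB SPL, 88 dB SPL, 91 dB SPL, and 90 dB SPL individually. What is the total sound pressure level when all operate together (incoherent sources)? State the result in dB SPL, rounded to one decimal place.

Incoherent sources combine by intensity addition: L_total = 10·log₁₀(Σ 10^(L_i/10)).
Σ 10^(L/10) = 10^(81/10) + 10^(99/10) + 10^(88/10) + 10^(91/10) + 10^(90/10) = 1.096e+10.
L_total = 10·log₁₀(1.096e+10) = 100.40 dB SPL.

100.4 dB SPL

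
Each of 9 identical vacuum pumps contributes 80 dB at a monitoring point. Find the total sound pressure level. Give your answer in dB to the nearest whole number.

90 dB

L_total = L₁ + 10·log₁₀ N for N identical incoherent sources.
L_total = 80 + 10·log₁₀(9) = 80 + 9.542 = 89.54 dB.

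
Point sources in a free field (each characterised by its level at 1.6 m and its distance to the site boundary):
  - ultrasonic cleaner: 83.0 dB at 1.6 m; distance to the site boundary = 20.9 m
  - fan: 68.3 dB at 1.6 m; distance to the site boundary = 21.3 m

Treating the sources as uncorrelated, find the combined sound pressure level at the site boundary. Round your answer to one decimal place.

60.8 dB

First find each source's level at the receiver (point-source: −20·log₁₀(r/r_ref)), then combine on an intensity basis.
ultrasonic cleaner: 83.0 − 20·log₁₀(20.9/1.6) = 83.0 − 22.32 = 60.68 dB.
fan: 68.3 − 20·log₁₀(21.3/1.6) = 68.3 − 22.49 = 45.81 dB.
Σ 10^(L/10) = 1.208e+06 → L_total = 10·log₁₀(1.208e+06) = 60.82 dB.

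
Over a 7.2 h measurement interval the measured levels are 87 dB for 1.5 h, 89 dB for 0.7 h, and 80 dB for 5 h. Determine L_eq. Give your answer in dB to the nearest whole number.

84 dB

The energy average is taken in the linear domain: L_eq = 10·log₁₀[(Σ tᵢ·10^(Lᵢ/10))/T], T = 7.2 h.
Σ tᵢ·10^(Lᵢ/10) = 1.5·10^(87/10) + 0.7·10^(89/10) + 5·10^(80/10) = 1.808e+09.
L_eq = 10·log₁₀(1.808e+09/7.2) = 84.00 dB.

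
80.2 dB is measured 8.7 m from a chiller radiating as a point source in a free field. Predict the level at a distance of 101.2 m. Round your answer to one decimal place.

For a point source, L₂ = L₁ − 20·log₁₀(r₂/r₁).
L₂ = 80.2 − 20·log₁₀(101.2/8.7) = 80.2 − 21.313 = 58.89 dB.

58.9 dB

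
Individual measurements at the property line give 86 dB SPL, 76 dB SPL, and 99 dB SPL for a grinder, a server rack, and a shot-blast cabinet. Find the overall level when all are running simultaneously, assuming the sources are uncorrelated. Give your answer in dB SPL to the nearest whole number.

For uncorrelated sources the intensities add, so convert each level to linear form, sum, and take 10·log₁₀ of the total.
Σ 10^(L/10) = 10^(86/10) + 10^(76/10) + 10^(99/10) = 8.381e+09.
L_total = 10·log₁₀(8.381e+09) = 99.23 dB SPL.

99 dB SPL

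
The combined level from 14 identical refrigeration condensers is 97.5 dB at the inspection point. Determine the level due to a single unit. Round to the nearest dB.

14 equal contributions raise the level by 10·log₁₀ 14 = 11.461 dB, so each unit alone gives 97.5 − 11.461.

86 dB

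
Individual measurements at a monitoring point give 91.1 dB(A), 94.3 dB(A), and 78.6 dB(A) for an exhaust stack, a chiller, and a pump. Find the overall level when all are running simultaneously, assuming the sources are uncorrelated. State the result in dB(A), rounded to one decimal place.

Incoherent sources combine by intensity addition: L_total = 10·log₁₀(Σ 10^(L_i/10)).
Σ 10^(L/10) = 10^(91.1/10) + 10^(94.3/10) + 10^(78.6/10) = 4.052e+09.
L_total = 10·log₁₀(4.052e+09) = 96.08 dB(A).

96.1 dB(A)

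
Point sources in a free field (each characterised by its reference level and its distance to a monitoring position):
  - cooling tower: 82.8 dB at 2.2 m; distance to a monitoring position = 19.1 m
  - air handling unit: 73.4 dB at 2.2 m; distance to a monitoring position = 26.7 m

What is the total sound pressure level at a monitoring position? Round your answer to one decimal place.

64.3 dB

First find each source's level at the receiver (point-source: −20·log₁₀(r/r_ref)), then combine on an intensity basis.
cooling tower: 82.8 − 20·log₁₀(19.1/2.2) = 82.8 − 18.77 = 64.03 dB.
air handling unit: 73.4 − 20·log₁₀(26.7/2.2) = 73.4 − 21.68 = 51.72 dB.
Σ 10^(L/10) = 2.677e+06 → L_total = 10·log₁₀(2.677e+06) = 64.28 dB.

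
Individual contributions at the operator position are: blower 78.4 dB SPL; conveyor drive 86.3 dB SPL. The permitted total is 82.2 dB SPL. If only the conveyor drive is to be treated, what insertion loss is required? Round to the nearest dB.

The untreated sources together contribute 10^(78.4/10) = 6.918e+07, i.e. 78.40 dB SPL.
The limit corresponds to 10^(82.2/10) = 1.660e+08; subtracting the fixed part leaves 9.678e+07 for the conveyor drive, i.e. 79.86 dB SPL.
So the conveyor drive must be reduced from 86.3 to 79.86 dB SPL: IL = 6.44 dB.

6 dB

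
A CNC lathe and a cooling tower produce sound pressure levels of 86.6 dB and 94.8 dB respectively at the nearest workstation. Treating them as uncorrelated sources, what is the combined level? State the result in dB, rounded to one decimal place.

For uncorrelated sources the intensities add, so convert each level to linear form, sum, and take 10·log₁₀ of the total.
Σ 10^(L/10) = 10^(86.6/10) + 10^(94.8/10) = 3.477e+09.
L_total = 10·log₁₀(3.477e+09) = 95.41 dB.

95.4 dB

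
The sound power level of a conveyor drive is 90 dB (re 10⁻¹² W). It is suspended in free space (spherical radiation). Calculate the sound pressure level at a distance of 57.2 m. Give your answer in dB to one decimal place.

L_p = L_w − 10·log₁₀(4π·r²) with r = 57.2 m.
4π·r² = 4.112e+04 m², 10·log₁₀ of that is 46.140 dB.
L_p = 90 − 46.140 = 43.86 dB.

43.9 dB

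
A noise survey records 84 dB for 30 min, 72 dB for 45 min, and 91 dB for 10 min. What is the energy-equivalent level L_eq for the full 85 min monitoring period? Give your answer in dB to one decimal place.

L_eq = 10·log₁₀[(1/T)·Σ tᵢ·10^(Lᵢ/10)] with T = 85 min.
Σ tᵢ·10^(Lᵢ/10) = 30·10^(84/10) + 45·10^(72/10) + 10·10^(91/10) = 2.084e+10.
L_eq = 10·log₁₀(2.084e+10/85) = 83.89 dB.

83.9 dB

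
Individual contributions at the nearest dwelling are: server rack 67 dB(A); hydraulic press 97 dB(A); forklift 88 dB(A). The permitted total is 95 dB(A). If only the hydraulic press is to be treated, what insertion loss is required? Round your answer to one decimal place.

Everything except the hydraulic press sums to 10^(67/10) + 10^(88/10) = 6.360e+08 in linear terms, 88.03 dB(A).
The limit corresponds to 10^(95/10) = 3.162e+09; subtracting the fixed part leaves 2.526e+09 for the hydraulic press, i.e. 94.02 dB(A).
So the hydraulic press must be reduced from 97 to 94.02 dB(A): IL = 2.98 dB.

3.0 dB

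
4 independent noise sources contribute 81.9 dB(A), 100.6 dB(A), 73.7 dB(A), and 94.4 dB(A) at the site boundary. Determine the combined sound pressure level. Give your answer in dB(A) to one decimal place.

101.6 dB(A)

Incoherent sources combine by intensity addition: L_total = 10·log₁₀(Σ 10^(L_i/10)).
Σ 10^(L/10) = 10^(81.9/10) + 10^(100.6/10) + 10^(73.7/10) + 10^(94.4/10) = 1.441e+10.
L_total = 10·log₁₀(1.441e+10) = 101.59 dB(A).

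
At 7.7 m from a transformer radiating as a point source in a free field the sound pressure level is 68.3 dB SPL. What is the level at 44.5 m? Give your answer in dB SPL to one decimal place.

53.1 dB SPL

For a point source, L₂ = L₁ − 20·log₁₀(r₂/r₁).
L₂ = 68.3 − 20·log₁₀(44.5/7.7) = 68.3 − 15.237 = 53.06 dB SPL.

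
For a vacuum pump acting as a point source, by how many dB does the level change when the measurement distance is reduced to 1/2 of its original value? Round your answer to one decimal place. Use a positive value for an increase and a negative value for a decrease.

+6.0 dB

With spherical spreading the level changes by −20·log₁₀(r₂/r₁).
ΔL = −20·log₁₀(0.5) = +6.02 dB.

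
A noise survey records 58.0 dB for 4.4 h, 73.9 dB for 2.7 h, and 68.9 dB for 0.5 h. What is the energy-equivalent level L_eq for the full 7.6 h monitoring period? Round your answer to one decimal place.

L_eq = 10·log₁₀[(1/T)·Σ tᵢ·10^(Lᵢ/10)] with T = 7.6 h.
Σ tᵢ·10^(Lᵢ/10) = 4.4·10^(58.0/10) + 2.7·10^(73.9/10) + 0.5·10^(68.9/10) = 7.293e+07.
L_eq = 10·log₁₀(7.293e+07/7.6) = 69.82 dB.

69.8 dB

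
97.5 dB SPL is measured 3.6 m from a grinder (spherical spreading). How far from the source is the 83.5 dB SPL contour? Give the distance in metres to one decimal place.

18.0 m

The 14.0 dB drop corresponds to a distance ratio of 10^(14.0/20) for a point source.
r₂ = 3.6·10^((97.5−83.5)/20) = 3.6·10^(14.0/20) = 18.04 m.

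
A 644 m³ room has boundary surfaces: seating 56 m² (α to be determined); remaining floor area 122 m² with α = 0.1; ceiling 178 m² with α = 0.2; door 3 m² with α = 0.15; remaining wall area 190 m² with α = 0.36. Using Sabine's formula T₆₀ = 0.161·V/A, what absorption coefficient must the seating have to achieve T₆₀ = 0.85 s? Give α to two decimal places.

From T₆₀ = 0.161·V/A, the target T₆₀ = 0.85 s needs A = 0.161·644/0.85 = 121.98 m².
Absorption from the other surfaces = 122·0.1 + 178·0.2 + 3·0.15 + 190·0.36 = 116.65 m², so the seating must supply 5.33 m² over 56 m².
α = 5.33/56 = 0.095.

0.10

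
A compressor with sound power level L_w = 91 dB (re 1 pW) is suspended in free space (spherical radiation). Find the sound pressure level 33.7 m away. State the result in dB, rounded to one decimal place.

49.5 dB

The power spreads over a sphere of area 4π·r², so L_p = L_w − 10·log₁₀(4π·r²).
4π·r² = 1.427e+04 m², 10·log₁₀ of that is 41.545 dB.
L_p = 91 − 41.545 = 49.46 dB.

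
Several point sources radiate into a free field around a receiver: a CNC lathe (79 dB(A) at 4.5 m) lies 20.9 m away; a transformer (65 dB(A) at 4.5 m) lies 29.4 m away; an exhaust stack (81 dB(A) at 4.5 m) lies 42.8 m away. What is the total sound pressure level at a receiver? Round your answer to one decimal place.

First find each source's level at the receiver (point-source: −20·log₁₀(r/r_ref)), then combine on an intensity basis.
CNC lathe: 79 − 20·log₁₀(20.9/4.5) = 79 − 13.34 = 65.66 dB(A).
transformer: 65 − 20·log₁₀(29.4/4.5) = 65 − 16.30 = 48.70 dB(A).
exhaust stack: 81 − 20·log₁₀(42.8/4.5) = 81 − 19.56 = 61.44 dB(A).
Σ 10^(L/10) = 5.148e+06 → L_total = 10·log₁₀(5.148e+06) = 67.12 dB(A).

67.1 dB(A)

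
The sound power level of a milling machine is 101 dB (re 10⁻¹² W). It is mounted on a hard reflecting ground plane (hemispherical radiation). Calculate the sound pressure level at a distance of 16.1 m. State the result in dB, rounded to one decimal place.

68.9 dB

L_p = L_w − 10·log₁₀(2π·r²) with r = 16.1 m.
2π·r² = 1629 m², 10·log₁₀ of that is 32.118 dB.
L_p = 101 − 32.118 = 68.88 dB.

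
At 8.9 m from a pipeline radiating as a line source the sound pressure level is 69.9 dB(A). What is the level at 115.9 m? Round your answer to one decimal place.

58.8 dB(A)

Cylindrical spreading from a line source gives a 10·log₁₀(r₂/r₁) drop.
L₂ = 69.9 − 10·log₁₀(115.9/8.9) = 69.9 − 11.147 = 58.75 dB(A).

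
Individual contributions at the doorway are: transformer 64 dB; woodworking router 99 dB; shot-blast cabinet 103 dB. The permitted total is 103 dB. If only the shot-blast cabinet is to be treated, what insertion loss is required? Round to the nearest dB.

2 dB

The untreated sources together contribute 10^(64/10) + 10^(99/10) = 7.946e+09, i.e. 99.00 dB.
To meet 103 dB overall, the treated shot-blast cabinet may contribute at most 10^(103/10) − 7.946e+09 = 1.201e+10, i.e. 100.79 dB.
So the shot-blast cabinet must be reduced from 103 to 100.79 dB: IL = 2.21 dB.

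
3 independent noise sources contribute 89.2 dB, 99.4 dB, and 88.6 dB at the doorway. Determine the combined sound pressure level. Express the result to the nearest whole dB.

100 dB

For uncorrelated sources the intensities add, so convert each level to linear form, sum, and take 10·log₁₀ of the total.
Σ 10^(L/10) = 10^(89.2/10) + 10^(99.4/10) + 10^(88.6/10) = 1.027e+10.
L_total = 10·log₁₀(1.027e+10) = 100.11 dB.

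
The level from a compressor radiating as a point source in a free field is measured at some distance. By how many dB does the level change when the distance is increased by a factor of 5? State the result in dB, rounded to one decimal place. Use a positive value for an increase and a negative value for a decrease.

-14.0 dB

Point-source spreading: ΔL = −20·log₁₀(r₂/r₁).
ΔL = −20·log₁₀(5) = -13.98 dB.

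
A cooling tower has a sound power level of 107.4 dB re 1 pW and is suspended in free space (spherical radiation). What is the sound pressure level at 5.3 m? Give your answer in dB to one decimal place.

Free-field spherical radiation: L_p = L_w − 10·log₁₀(4π·r²), r = 5.3 m.
4π·r² = 353 m², 10·log₁₀ of that is 25.478 dB.
L_p = 107.4 − 25.478 = 81.92 dB.

81.9 dB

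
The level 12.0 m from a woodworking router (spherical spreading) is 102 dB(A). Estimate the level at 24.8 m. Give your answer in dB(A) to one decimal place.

Spherical spreading from a point source gives a 20·log₁₀(r₂/r₁) drop.
L₂ = 102 − 20·log₁₀(24.8/12.0) = 102 − 6.305 = 95.69 dB(A).

95.7 dB(A)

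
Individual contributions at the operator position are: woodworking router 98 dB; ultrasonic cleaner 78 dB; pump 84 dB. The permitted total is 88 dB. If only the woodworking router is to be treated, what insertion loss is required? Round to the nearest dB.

Everything except the woodworking router sums to 10^(78/10) + 10^(84/10) = 3.143e+08 in linear terms, 84.97 dB.
The limit corresponds to 10^(88/10) = 6.310e+08; subtracting the fixed part leaves 3.167e+08 for the woodworking router, i.e. 85.01 dB.
Required insertion loss = 98 − 85.01 = 12.99 dB.

13 dB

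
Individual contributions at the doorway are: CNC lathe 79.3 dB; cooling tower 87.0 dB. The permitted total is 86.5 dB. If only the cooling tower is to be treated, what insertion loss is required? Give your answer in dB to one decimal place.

1.4 dB

The untreated sources together contribute 10^(79.3/10) = 8.511e+07, i.e. 79.30 dB.
The limit corresponds to 10^(86.5/10) = 4.467e+08; subtracting the fixed part leaves 3.616e+08 for the cooling tower, i.e. 85.58 dB.
Required insertion loss = 87.0 − 85.58 = 1.42 dB.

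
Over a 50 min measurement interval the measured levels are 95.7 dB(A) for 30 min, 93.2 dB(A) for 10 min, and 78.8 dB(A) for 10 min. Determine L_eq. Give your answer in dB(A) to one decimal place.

The energy average is taken in the linear domain: L_eq = 10·log₁₀[(Σ tᵢ·10^(Lᵢ/10))/T], T = 50 min.
Σ tᵢ·10^(Lᵢ/10) = 30·10^(95.7/10) + 10·10^(93.2/10) + 10·10^(78.8/10) = 1.331e+11.
L_eq = 10·log₁₀(1.331e+11/50) = 94.25 dB(A).

94.3 dB(A)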